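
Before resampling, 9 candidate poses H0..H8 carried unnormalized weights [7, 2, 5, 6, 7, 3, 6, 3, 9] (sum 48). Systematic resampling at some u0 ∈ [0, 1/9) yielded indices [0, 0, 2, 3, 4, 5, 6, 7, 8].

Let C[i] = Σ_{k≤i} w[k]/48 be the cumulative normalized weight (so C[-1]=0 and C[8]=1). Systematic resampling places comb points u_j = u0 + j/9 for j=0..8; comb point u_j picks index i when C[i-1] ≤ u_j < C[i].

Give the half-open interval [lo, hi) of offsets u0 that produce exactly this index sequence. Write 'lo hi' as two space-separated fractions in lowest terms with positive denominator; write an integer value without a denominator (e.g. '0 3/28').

C = [7/48, 3/16, 7/24, 5/12, 9/16, 5/8, 3/4, 13/16, 1]
j=0 picked index 0: u0 ∈ [0, 7/48)
j=1 picked index 0: u0 ∈ [-1/9, 5/144)
j=2 picked index 2: u0 ∈ [-5/144, 5/72)
j=3 picked index 3: u0 ∈ [-1/24, 1/12)
j=4 picked index 4: u0 ∈ [-1/36, 17/144)
j=5 picked index 5: u0 ∈ [1/144, 5/72)
j=6 picked index 6: u0 ∈ [-1/24, 1/12)
j=7 picked index 7: u0 ∈ [-1/36, 5/144)
j=8 picked index 8: u0 ∈ [-11/144, 1/9)
intersection: [1/144, 5/144)

1/144 5/144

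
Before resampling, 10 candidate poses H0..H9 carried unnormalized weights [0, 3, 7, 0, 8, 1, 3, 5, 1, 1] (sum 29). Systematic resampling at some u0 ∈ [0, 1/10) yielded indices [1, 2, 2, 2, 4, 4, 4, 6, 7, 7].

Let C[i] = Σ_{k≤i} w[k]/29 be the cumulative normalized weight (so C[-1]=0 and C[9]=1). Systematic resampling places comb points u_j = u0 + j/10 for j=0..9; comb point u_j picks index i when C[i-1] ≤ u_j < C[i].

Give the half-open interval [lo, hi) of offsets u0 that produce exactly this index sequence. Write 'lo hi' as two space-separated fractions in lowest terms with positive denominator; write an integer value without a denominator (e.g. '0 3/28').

C = [0, 3/29, 10/29, 10/29, 18/29, 19/29, 22/29, 27/29, 28/29, 1]
j=0 picked index 1: u0 ∈ [0, 3/29)
j=1 picked index 2: u0 ∈ [1/290, 71/290)
j=2 picked index 2: u0 ∈ [-14/145, 21/145)
j=3 picked index 2: u0 ∈ [-57/290, 13/290)
j=4 picked index 4: u0 ∈ [-8/145, 32/145)
j=5 picked index 4: u0 ∈ [-9/58, 7/58)
j=6 picked index 4: u0 ∈ [-37/145, 3/145)
j=7 picked index 6: u0 ∈ [-13/290, 17/290)
j=8 picked index 7: u0 ∈ [-6/145, 19/145)
j=9 picked index 7: u0 ∈ [-41/290, 9/290)
intersection: [1/290, 3/145)

1/290 3/145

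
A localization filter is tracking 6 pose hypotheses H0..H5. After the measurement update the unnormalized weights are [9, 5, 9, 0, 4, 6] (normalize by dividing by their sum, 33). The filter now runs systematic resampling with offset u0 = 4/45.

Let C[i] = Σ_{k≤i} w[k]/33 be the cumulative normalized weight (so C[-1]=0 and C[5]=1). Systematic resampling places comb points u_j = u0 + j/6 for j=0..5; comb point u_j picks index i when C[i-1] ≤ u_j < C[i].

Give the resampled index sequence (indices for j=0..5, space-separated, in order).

0 0 1 2 4 5

C = [3/11, 14/33, 23/33, 23/33, 9/11, 1]
j=0: u_0=4/45 ∈ [0, 3/11) → index 0
j=1: u_1=23/90 ∈ [0, 3/11) → index 0
j=2: u_2=19/45 ∈ [3/11, 14/33) → index 1
j=3: u_3=53/90 ∈ [14/33, 23/33) → index 2
j=4: u_4=34/45 ∈ [23/33, 9/11) → index 4
j=5: u_5=83/90 ∈ [9/11, 1) → index 5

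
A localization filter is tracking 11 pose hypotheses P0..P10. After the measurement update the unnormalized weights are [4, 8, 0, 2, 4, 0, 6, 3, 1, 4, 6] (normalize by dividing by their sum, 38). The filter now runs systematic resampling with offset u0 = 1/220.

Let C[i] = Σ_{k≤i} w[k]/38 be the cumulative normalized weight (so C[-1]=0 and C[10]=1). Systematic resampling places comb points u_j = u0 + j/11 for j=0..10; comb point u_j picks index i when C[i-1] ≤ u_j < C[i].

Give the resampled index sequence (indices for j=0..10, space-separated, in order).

0 0 1 1 3 4 6 7 8 9 10

C = [2/19, 6/19, 6/19, 7/19, 9/19, 9/19, 12/19, 27/38, 14/19, 16/19, 1]
j=0: u_0=1/220 ∈ [0, 2/19) → index 0
j=1: u_1=21/220 ∈ [0, 2/19) → index 0
j=2: u_2=41/220 ∈ [2/19, 6/19) → index 1
j=3: u_3=61/220 ∈ [2/19, 6/19) → index 1
j=4: u_4=81/220 ∈ [6/19, 7/19) → index 3
j=5: u_5=101/220 ∈ [7/19, 9/19) → index 4
j=6: u_6=11/20 ∈ [9/19, 12/19) → index 6
j=7: u_7=141/220 ∈ [12/19, 27/38) → index 7
j=8: u_8=161/220 ∈ [27/38, 14/19) → index 8
j=9: u_9=181/220 ∈ [14/19, 16/19) → index 9
j=10: u_10=201/220 ∈ [16/19, 1) → index 10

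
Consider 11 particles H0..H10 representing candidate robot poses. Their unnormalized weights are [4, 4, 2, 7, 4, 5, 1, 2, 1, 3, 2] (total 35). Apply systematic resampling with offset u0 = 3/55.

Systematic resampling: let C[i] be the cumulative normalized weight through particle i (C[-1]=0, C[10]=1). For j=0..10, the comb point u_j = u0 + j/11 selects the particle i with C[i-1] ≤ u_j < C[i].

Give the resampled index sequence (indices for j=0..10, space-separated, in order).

0 1 2 3 3 4 5 5 7 9 10

C = [4/35, 8/35, 2/7, 17/35, 3/5, 26/35, 27/35, 29/35, 6/7, 33/35, 1]
j=0: u_0=3/55 ∈ [0, 4/35) → index 0
j=1: u_1=8/55 ∈ [4/35, 8/35) → index 1
j=2: u_2=13/55 ∈ [8/35, 2/7) → index 2
j=3: u_3=18/55 ∈ [2/7, 17/35) → index 3
j=4: u_4=23/55 ∈ [2/7, 17/35) → index 3
j=5: u_5=28/55 ∈ [17/35, 3/5) → index 4
j=6: u_6=3/5 ∈ [3/5, 26/35) → index 5
j=7: u_7=38/55 ∈ [3/5, 26/35) → index 5
j=8: u_8=43/55 ∈ [27/35, 29/35) → index 7
j=9: u_9=48/55 ∈ [6/7, 33/35) → index 9
j=10: u_10=53/55 ∈ [33/35, 1) → index 10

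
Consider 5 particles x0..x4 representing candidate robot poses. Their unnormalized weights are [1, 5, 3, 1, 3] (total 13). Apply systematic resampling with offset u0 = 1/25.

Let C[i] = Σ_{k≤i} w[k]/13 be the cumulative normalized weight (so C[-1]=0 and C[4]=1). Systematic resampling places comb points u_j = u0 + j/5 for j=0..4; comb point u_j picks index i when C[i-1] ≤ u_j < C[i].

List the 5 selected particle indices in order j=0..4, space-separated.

0 1 1 2 4

C = [1/13, 6/13, 9/13, 10/13, 1]
j=0: u_0=1/25 ∈ [0, 1/13) → index 0
j=1: u_1=6/25 ∈ [1/13, 6/13) → index 1
j=2: u_2=11/25 ∈ [1/13, 6/13) → index 1
j=3: u_3=16/25 ∈ [6/13, 9/13) → index 2
j=4: u_4=21/25 ∈ [10/13, 1) → index 4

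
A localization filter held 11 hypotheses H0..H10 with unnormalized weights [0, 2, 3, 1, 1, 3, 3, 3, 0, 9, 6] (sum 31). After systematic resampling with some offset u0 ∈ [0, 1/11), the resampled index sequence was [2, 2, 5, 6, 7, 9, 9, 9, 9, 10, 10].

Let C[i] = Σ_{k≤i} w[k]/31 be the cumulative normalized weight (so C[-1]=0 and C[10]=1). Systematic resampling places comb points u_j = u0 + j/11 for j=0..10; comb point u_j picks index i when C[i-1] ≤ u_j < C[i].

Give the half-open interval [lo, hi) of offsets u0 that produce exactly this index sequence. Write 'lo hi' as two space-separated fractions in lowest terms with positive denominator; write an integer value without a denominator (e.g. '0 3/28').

C = [0, 2/31, 5/31, 6/31, 7/31, 10/31, 13/31, 16/31, 16/31, 25/31, 1]
j=0 picked index 2: u0 ∈ [2/31, 5/31)
j=1 picked index 2: u0 ∈ [-9/341, 24/341)
j=2 picked index 5: u0 ∈ [15/341, 48/341)
j=3 picked index 6: u0 ∈ [17/341, 50/341)
j=4 picked index 7: u0 ∈ [19/341, 52/341)
j=5 picked index 9: u0 ∈ [21/341, 120/341)
j=6 picked index 9: u0 ∈ [-10/341, 89/341)
j=7 picked index 9: u0 ∈ [-41/341, 58/341)
j=8 picked index 9: u0 ∈ [-72/341, 27/341)
j=9 picked index 10: u0 ∈ [-4/341, 2/11)
j=10 picked index 10: u0 ∈ [-35/341, 1/11)
intersection: [2/31, 24/341)

2/31 24/341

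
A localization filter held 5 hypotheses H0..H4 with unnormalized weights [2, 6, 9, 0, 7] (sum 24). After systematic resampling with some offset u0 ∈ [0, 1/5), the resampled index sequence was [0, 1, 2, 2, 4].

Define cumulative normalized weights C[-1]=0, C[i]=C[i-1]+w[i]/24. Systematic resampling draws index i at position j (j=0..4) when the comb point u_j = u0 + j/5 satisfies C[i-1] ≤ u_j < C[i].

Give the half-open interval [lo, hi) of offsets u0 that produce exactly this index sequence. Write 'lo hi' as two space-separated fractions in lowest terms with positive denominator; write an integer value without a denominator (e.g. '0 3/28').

C = [1/12, 1/3, 17/24, 17/24, 1]
j=0 picked index 0: u0 ∈ [0, 1/12)
j=1 picked index 1: u0 ∈ [-7/60, 2/15)
j=2 picked index 2: u0 ∈ [-1/15, 37/120)
j=3 picked index 2: u0 ∈ [-4/15, 13/120)
j=4 picked index 4: u0 ∈ [-11/120, 1/5)
intersection: [0, 1/12)

0 1/12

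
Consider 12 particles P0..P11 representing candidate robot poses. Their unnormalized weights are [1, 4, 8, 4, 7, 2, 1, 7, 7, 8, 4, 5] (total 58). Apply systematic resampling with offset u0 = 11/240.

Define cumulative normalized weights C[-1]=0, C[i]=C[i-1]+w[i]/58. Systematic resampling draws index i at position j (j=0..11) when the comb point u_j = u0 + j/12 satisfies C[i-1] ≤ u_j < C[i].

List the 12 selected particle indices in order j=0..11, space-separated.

1 2 2 4 4 6 7 8 9 9 10 11

C = [1/58, 5/58, 13/58, 17/58, 12/29, 13/29, 27/58, 17/29, 41/58, 49/58, 53/58, 1]
j=0: u_0=11/240 ∈ [1/58, 5/58) → index 1
j=1: u_1=31/240 ∈ [5/58, 13/58) → index 2
j=2: u_2=17/80 ∈ [5/58, 13/58) → index 2
j=3: u_3=71/240 ∈ [17/58, 12/29) → index 4
j=4: u_4=91/240 ∈ [17/58, 12/29) → index 4
j=5: u_5=37/80 ∈ [13/29, 27/58) → index 6
j=6: u_6=131/240 ∈ [27/58, 17/29) → index 7
j=7: u_7=151/240 ∈ [17/29, 41/58) → index 8
j=8: u_8=57/80 ∈ [41/58, 49/58) → index 9
j=9: u_9=191/240 ∈ [41/58, 49/58) → index 9
j=10: u_10=211/240 ∈ [49/58, 53/58) → index 10
j=11: u_11=77/80 ∈ [53/58, 1) → index 11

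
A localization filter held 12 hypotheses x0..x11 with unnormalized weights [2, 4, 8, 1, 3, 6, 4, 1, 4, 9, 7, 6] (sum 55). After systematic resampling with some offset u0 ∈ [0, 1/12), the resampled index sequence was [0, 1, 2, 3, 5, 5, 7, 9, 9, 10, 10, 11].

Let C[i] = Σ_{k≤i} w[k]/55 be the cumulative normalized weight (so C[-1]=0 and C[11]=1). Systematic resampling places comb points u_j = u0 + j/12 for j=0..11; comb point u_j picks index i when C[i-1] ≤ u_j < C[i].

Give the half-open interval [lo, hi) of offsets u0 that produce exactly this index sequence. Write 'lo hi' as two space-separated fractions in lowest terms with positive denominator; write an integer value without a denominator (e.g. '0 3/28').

1/60 13/660

C = [2/55, 6/55, 14/55, 3/11, 18/55, 24/55, 28/55, 29/55, 3/5, 42/55, 49/55, 1]
j=0 picked index 0: u0 ∈ [0, 2/55)
j=1 picked index 1: u0 ∈ [-31/660, 17/660)
j=2 picked index 2: u0 ∈ [-19/330, 29/330)
j=3 picked index 3: u0 ∈ [1/220, 1/44)
j=4 picked index 5: u0 ∈ [-1/165, 17/165)
j=5 picked index 5: u0 ∈ [-59/660, 13/660)
j=6 picked index 7: u0 ∈ [1/110, 3/110)
j=7 picked index 9: u0 ∈ [1/60, 119/660)
j=8 picked index 9: u0 ∈ [-1/15, 16/165)
j=9 picked index 10: u0 ∈ [3/220, 31/220)
j=10 picked index 10: u0 ∈ [-23/330, 19/330)
j=11 picked index 11: u0 ∈ [-17/660, 1/12)
intersection: [1/60, 13/660)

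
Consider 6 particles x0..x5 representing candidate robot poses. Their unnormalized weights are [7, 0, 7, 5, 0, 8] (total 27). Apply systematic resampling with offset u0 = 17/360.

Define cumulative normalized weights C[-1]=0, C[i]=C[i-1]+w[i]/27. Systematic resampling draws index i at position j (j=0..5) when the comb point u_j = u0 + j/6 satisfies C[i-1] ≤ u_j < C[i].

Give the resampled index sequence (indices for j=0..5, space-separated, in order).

C = [7/27, 7/27, 14/27, 19/27, 19/27, 1]
j=0: u_0=17/360 ∈ [0, 7/27) → index 0
j=1: u_1=77/360 ∈ [0, 7/27) → index 0
j=2: u_2=137/360 ∈ [7/27, 14/27) → index 2
j=3: u_3=197/360 ∈ [14/27, 19/27) → index 3
j=4: u_4=257/360 ∈ [19/27, 1) → index 5
j=5: u_5=317/360 ∈ [19/27, 1) → index 5

0 0 2 3 5 5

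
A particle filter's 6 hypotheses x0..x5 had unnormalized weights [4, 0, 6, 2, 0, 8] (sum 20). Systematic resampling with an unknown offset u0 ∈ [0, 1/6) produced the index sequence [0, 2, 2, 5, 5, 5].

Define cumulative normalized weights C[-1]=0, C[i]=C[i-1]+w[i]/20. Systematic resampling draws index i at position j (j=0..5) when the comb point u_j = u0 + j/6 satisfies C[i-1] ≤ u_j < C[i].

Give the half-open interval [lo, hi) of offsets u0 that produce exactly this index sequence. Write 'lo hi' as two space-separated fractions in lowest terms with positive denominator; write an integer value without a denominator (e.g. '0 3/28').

C = [1/5, 1/5, 1/2, 3/5, 3/5, 1]
j=0 picked index 0: u0 ∈ [0, 1/5)
j=1 picked index 2: u0 ∈ [1/30, 1/3)
j=2 picked index 2: u0 ∈ [-2/15, 1/6)
j=3 picked index 5: u0 ∈ [1/10, 1/2)
j=4 picked index 5: u0 ∈ [-1/15, 1/3)
j=5 picked index 5: u0 ∈ [-7/30, 1/6)
intersection: [1/10, 1/6)

1/10 1/6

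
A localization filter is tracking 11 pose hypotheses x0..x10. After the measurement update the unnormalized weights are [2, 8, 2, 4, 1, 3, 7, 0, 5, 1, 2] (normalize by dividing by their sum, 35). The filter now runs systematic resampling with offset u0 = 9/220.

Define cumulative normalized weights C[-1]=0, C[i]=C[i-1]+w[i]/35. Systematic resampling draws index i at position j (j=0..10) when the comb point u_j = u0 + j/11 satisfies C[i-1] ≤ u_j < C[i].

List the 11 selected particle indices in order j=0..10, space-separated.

C = [2/35, 2/7, 12/35, 16/35, 17/35, 4/7, 27/35, 27/35, 32/35, 33/35, 1]
j=0: u_0=9/220 ∈ [0, 2/35) → index 0
j=1: u_1=29/220 ∈ [2/35, 2/7) → index 1
j=2: u_2=49/220 ∈ [2/35, 2/7) → index 1
j=3: u_3=69/220 ∈ [2/7, 12/35) → index 2
j=4: u_4=89/220 ∈ [12/35, 16/35) → index 3
j=5: u_5=109/220 ∈ [17/35, 4/7) → index 5
j=6: u_6=129/220 ∈ [4/7, 27/35) → index 6
j=7: u_7=149/220 ∈ [4/7, 27/35) → index 6
j=8: u_8=169/220 ∈ [4/7, 27/35) → index 6
j=9: u_9=189/220 ∈ [27/35, 32/35) → index 8
j=10: u_10=19/20 ∈ [33/35, 1) → index 10

0 1 1 2 3 5 6 6 6 8 10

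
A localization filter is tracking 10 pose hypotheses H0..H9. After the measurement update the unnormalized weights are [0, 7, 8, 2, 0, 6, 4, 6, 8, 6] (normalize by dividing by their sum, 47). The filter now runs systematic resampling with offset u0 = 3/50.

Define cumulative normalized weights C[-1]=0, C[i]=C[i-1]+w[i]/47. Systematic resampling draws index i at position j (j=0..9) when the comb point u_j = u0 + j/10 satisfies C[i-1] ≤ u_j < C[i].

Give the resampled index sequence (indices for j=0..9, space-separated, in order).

C = [0, 7/47, 15/47, 17/47, 17/47, 23/47, 27/47, 33/47, 41/47, 1]
j=0: u_0=3/50 ∈ [0, 7/47) → index 1
j=1: u_1=4/25 ∈ [7/47, 15/47) → index 2
j=2: u_2=13/50 ∈ [7/47, 15/47) → index 2
j=3: u_3=9/25 ∈ [15/47, 17/47) → index 3
j=4: u_4=23/50 ∈ [17/47, 23/47) → index 5
j=5: u_5=14/25 ∈ [23/47, 27/47) → index 6
j=6: u_6=33/50 ∈ [27/47, 33/47) → index 7
j=7: u_7=19/25 ∈ [33/47, 41/47) → index 8
j=8: u_8=43/50 ∈ [33/47, 41/47) → index 8
j=9: u_9=24/25 ∈ [41/47, 1) → index 9

1 2 2 3 5 6 7 8 8 9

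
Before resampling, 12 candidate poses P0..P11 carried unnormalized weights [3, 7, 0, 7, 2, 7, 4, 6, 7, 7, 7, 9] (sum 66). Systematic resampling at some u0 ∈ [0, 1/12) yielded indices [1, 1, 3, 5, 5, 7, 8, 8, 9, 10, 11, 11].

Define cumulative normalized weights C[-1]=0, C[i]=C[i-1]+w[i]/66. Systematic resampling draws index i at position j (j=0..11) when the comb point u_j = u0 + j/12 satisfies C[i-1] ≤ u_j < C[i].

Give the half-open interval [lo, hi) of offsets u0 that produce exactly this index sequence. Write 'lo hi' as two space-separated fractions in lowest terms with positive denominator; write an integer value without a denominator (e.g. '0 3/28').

1/22 2/33

C = [1/22, 5/33, 5/33, 17/66, 19/66, 13/33, 5/11, 6/11, 43/66, 25/33, 19/22, 1]
j=0 picked index 1: u0 ∈ [1/22, 5/33)
j=1 picked index 1: u0 ∈ [-5/132, 3/44)
j=2 picked index 3: u0 ∈ [-1/66, 1/11)
j=3 picked index 5: u0 ∈ [5/132, 19/132)
j=4 picked index 5: u0 ∈ [-1/22, 2/33)
j=5 picked index 7: u0 ∈ [5/132, 17/132)
j=6 picked index 8: u0 ∈ [1/22, 5/33)
j=7 picked index 8: u0 ∈ [-5/132, 3/44)
j=8 picked index 9: u0 ∈ [-1/66, 1/11)
j=9 picked index 10: u0 ∈ [1/132, 5/44)
j=10 picked index 11: u0 ∈ [1/33, 1/6)
j=11 picked index 11: u0 ∈ [-7/132, 1/12)
intersection: [1/22, 2/33)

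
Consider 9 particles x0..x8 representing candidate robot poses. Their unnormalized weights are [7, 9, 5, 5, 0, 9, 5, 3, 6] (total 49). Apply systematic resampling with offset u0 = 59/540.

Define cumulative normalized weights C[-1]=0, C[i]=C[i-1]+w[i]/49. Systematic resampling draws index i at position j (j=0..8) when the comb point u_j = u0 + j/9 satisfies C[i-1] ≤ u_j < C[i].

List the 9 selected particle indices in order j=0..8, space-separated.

0 1 2 3 5 5 6 8 8

C = [1/7, 16/49, 3/7, 26/49, 26/49, 5/7, 40/49, 43/49, 1]
j=0: u_0=59/540 ∈ [0, 1/7) → index 0
j=1: u_1=119/540 ∈ [1/7, 16/49) → index 1
j=2: u_2=179/540 ∈ [16/49, 3/7) → index 2
j=3: u_3=239/540 ∈ [3/7, 26/49) → index 3
j=4: u_4=299/540 ∈ [26/49, 5/7) → index 5
j=5: u_5=359/540 ∈ [26/49, 5/7) → index 5
j=6: u_6=419/540 ∈ [5/7, 40/49) → index 6
j=7: u_7=479/540 ∈ [43/49, 1) → index 8
j=8: u_8=539/540 ∈ [43/49, 1) → index 8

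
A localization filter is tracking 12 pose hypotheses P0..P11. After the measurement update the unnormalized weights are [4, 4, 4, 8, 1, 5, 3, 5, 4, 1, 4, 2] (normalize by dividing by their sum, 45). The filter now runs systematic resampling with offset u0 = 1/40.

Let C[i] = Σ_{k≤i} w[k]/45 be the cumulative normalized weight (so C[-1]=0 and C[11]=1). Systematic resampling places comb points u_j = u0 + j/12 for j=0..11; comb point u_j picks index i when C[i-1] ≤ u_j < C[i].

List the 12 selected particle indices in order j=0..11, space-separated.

0 1 2 3 3 3 5 6 7 8 9 10

C = [4/45, 8/45, 4/15, 4/9, 7/15, 26/45, 29/45, 34/45, 38/45, 13/15, 43/45, 1]
j=0: u_0=1/40 ∈ [0, 4/45) → index 0
j=1: u_1=13/120 ∈ [4/45, 8/45) → index 1
j=2: u_2=23/120 ∈ [8/45, 4/15) → index 2
j=3: u_3=11/40 ∈ [4/15, 4/9) → index 3
j=4: u_4=43/120 ∈ [4/15, 4/9) → index 3
j=5: u_5=53/120 ∈ [4/15, 4/9) → index 3
j=6: u_6=21/40 ∈ [7/15, 26/45) → index 5
j=7: u_7=73/120 ∈ [26/45, 29/45) → index 6
j=8: u_8=83/120 ∈ [29/45, 34/45) → index 7
j=9: u_9=31/40 ∈ [34/45, 38/45) → index 8
j=10: u_10=103/120 ∈ [38/45, 13/15) → index 9
j=11: u_11=113/120 ∈ [13/15, 43/45) → index 10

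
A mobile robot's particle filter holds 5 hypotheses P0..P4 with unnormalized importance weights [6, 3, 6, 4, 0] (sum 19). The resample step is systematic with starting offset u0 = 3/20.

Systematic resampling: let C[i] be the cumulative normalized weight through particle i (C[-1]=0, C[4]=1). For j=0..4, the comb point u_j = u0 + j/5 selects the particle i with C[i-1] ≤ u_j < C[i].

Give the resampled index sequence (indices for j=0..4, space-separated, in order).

0 1 2 2 3

C = [6/19, 9/19, 15/19, 1, 1]
j=0: u_0=3/20 ∈ [0, 6/19) → index 0
j=1: u_1=7/20 ∈ [6/19, 9/19) → index 1
j=2: u_2=11/20 ∈ [9/19, 15/19) → index 2
j=3: u_3=3/4 ∈ [9/19, 15/19) → index 2
j=4: u_4=19/20 ∈ [15/19, 1) → index 3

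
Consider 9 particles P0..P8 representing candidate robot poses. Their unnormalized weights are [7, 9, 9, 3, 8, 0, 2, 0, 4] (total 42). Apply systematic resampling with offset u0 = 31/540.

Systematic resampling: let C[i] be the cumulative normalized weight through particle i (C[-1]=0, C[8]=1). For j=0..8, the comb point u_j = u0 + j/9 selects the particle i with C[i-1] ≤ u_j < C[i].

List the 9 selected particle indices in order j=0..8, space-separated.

0 1 1 2 2 3 4 4 8

C = [1/6, 8/21, 25/42, 2/3, 6/7, 6/7, 19/21, 19/21, 1]
j=0: u_0=31/540 ∈ [0, 1/6) → index 0
j=1: u_1=91/540 ∈ [1/6, 8/21) → index 1
j=2: u_2=151/540 ∈ [1/6, 8/21) → index 1
j=3: u_3=211/540 ∈ [8/21, 25/42) → index 2
j=4: u_4=271/540 ∈ [8/21, 25/42) → index 2
j=5: u_5=331/540 ∈ [25/42, 2/3) → index 3
j=6: u_6=391/540 ∈ [2/3, 6/7) → index 4
j=7: u_7=451/540 ∈ [2/3, 6/7) → index 4
j=8: u_8=511/540 ∈ [19/21, 1) → index 8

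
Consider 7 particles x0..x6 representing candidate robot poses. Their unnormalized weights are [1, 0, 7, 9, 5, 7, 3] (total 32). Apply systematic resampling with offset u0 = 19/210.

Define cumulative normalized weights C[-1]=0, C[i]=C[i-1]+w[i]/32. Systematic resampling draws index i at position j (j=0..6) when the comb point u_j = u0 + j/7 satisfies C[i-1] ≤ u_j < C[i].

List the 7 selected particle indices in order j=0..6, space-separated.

2 2 3 3 4 5 6

C = [1/32, 1/32, 1/4, 17/32, 11/16, 29/32, 1]
j=0: u_0=19/210 ∈ [1/32, 1/4) → index 2
j=1: u_1=7/30 ∈ [1/32, 1/4) → index 2
j=2: u_2=79/210 ∈ [1/4, 17/32) → index 3
j=3: u_3=109/210 ∈ [1/4, 17/32) → index 3
j=4: u_4=139/210 ∈ [17/32, 11/16) → index 4
j=5: u_5=169/210 ∈ [11/16, 29/32) → index 5
j=6: u_6=199/210 ∈ [29/32, 1) → index 6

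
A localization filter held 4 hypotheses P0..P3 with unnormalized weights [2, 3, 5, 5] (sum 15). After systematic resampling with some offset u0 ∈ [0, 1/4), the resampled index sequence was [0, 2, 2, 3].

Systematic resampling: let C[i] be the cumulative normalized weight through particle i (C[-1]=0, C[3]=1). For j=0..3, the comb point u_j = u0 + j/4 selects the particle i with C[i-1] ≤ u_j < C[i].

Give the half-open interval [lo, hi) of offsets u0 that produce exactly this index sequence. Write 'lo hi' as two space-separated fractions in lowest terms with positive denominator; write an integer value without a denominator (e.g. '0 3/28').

C = [2/15, 1/3, 2/3, 1]
j=0 picked index 0: u0 ∈ [0, 2/15)
j=1 picked index 2: u0 ∈ [1/12, 5/12)
j=2 picked index 2: u0 ∈ [-1/6, 1/6)
j=3 picked index 3: u0 ∈ [-1/12, 1/4)
intersection: [1/12, 2/15)

1/12 2/15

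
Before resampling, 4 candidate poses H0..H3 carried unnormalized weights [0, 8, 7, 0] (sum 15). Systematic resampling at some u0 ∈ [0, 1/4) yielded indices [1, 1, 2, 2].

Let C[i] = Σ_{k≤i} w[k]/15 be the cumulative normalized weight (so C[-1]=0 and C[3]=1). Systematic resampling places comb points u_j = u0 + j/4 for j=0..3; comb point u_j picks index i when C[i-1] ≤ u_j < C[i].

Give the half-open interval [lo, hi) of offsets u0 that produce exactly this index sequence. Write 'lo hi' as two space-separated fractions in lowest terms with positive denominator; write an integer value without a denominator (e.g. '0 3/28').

1/30 1/4

C = [0, 8/15, 1, 1]
j=0 picked index 1: u0 ∈ [0, 8/15)
j=1 picked index 1: u0 ∈ [-1/4, 17/60)
j=2 picked index 2: u0 ∈ [1/30, 1/2)
j=3 picked index 2: u0 ∈ [-13/60, 1/4)
intersection: [1/30, 1/4)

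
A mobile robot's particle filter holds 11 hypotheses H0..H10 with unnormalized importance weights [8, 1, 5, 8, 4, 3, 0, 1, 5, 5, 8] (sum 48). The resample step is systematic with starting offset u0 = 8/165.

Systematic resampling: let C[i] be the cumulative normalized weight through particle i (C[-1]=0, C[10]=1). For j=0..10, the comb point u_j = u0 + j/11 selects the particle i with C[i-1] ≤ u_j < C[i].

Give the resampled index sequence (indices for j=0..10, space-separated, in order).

C = [1/6, 3/16, 7/24, 11/24, 13/24, 29/48, 29/48, 5/8, 35/48, 5/6, 1]
j=0: u_0=8/165 ∈ [0, 1/6) → index 0
j=1: u_1=23/165 ∈ [0, 1/6) → index 0
j=2: u_2=38/165 ∈ [3/16, 7/24) → index 2
j=3: u_3=53/165 ∈ [7/24, 11/24) → index 3
j=4: u_4=68/165 ∈ [7/24, 11/24) → index 3
j=5: u_5=83/165 ∈ [11/24, 13/24) → index 4
j=6: u_6=98/165 ∈ [13/24, 29/48) → index 5
j=7: u_7=113/165 ∈ [5/8, 35/48) → index 8
j=8: u_8=128/165 ∈ [35/48, 5/6) → index 9
j=9: u_9=13/15 ∈ [5/6, 1) → index 10
j=10: u_10=158/165 ∈ [5/6, 1) → index 10

0 0 2 3 3 4 5 8 9 10 10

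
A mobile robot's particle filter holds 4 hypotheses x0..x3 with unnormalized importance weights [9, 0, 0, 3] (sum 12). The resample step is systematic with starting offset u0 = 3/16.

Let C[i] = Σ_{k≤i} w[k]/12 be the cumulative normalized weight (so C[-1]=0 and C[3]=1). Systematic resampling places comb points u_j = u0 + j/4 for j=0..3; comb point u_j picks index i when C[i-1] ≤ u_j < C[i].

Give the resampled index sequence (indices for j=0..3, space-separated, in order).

0 0 0 3

C = [3/4, 3/4, 3/4, 1]
j=0: u_0=3/16 ∈ [0, 3/4) → index 0
j=1: u_1=7/16 ∈ [0, 3/4) → index 0
j=2: u_2=11/16 ∈ [0, 3/4) → index 0
j=3: u_3=15/16 ∈ [3/4, 1) → index 3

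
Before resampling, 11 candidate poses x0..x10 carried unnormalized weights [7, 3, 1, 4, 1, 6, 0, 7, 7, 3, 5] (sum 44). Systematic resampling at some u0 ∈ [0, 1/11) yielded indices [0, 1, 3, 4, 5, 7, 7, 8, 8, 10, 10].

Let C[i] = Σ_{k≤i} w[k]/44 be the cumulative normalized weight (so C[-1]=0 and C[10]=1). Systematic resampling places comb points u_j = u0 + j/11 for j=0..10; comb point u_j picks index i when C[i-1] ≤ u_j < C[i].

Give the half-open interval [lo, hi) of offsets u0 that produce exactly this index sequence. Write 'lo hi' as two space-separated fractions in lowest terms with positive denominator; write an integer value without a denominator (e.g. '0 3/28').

C = [7/44, 5/22, 1/4, 15/44, 4/11, 1/2, 1/2, 29/44, 9/11, 39/44, 1]
j=0 picked index 0: u0 ∈ [0, 7/44)
j=1 picked index 1: u0 ∈ [3/44, 3/22)
j=2 picked index 3: u0 ∈ [3/44, 7/44)
j=3 picked index 4: u0 ∈ [3/44, 1/11)
j=4 picked index 5: u0 ∈ [0, 3/22)
j=5 picked index 7: u0 ∈ [1/22, 9/44)
j=6 picked index 7: u0 ∈ [-1/22, 5/44)
j=7 picked index 8: u0 ∈ [1/44, 2/11)
j=8 picked index 8: u0 ∈ [-3/44, 1/11)
j=9 picked index 10: u0 ∈ [3/44, 2/11)
j=10 picked index 10: u0 ∈ [-1/44, 1/11)
intersection: [3/44, 1/11)

3/44 1/11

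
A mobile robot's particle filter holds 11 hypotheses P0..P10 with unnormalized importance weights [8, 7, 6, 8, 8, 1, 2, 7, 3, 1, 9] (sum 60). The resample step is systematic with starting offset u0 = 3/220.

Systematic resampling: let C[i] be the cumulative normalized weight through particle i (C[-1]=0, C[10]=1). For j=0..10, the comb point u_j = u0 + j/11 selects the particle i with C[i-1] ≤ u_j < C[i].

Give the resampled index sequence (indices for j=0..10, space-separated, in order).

0 0 1 2 3 3 4 6 7 8 10

C = [2/15, 1/4, 7/20, 29/60, 37/60, 19/30, 2/3, 47/60, 5/6, 17/20, 1]
j=0: u_0=3/220 ∈ [0, 2/15) → index 0
j=1: u_1=23/220 ∈ [0, 2/15) → index 0
j=2: u_2=43/220 ∈ [2/15, 1/4) → index 1
j=3: u_3=63/220 ∈ [1/4, 7/20) → index 2
j=4: u_4=83/220 ∈ [7/20, 29/60) → index 3
j=5: u_5=103/220 ∈ [7/20, 29/60) → index 3
j=6: u_6=123/220 ∈ [29/60, 37/60) → index 4
j=7: u_7=13/20 ∈ [19/30, 2/3) → index 6
j=8: u_8=163/220 ∈ [2/3, 47/60) → index 7
j=9: u_9=183/220 ∈ [47/60, 5/6) → index 8
j=10: u_10=203/220 ∈ [17/20, 1) → index 10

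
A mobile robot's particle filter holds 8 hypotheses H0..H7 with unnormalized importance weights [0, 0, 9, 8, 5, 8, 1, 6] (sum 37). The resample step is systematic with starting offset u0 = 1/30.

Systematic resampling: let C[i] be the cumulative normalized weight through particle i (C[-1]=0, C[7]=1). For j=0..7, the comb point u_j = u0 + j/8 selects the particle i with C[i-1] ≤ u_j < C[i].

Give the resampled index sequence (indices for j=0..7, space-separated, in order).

C = [0, 0, 9/37, 17/37, 22/37, 30/37, 31/37, 1]
j=0: u_0=1/30 ∈ [0, 9/37) → index 2
j=1: u_1=19/120 ∈ [0, 9/37) → index 2
j=2: u_2=17/60 ∈ [9/37, 17/37) → index 3
j=3: u_3=49/120 ∈ [9/37, 17/37) → index 3
j=4: u_4=8/15 ∈ [17/37, 22/37) → index 4
j=5: u_5=79/120 ∈ [22/37, 30/37) → index 5
j=6: u_6=47/60 ∈ [22/37, 30/37) → index 5
j=7: u_7=109/120 ∈ [31/37, 1) → index 7

2 2 3 3 4 5 5 7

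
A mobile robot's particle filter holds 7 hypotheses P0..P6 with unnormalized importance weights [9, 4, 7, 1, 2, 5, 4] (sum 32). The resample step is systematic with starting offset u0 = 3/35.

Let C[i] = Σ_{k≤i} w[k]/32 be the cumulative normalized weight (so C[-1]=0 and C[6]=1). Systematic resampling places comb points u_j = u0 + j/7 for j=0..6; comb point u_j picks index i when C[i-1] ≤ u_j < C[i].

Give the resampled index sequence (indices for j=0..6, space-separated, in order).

C = [9/32, 13/32, 5/8, 21/32, 23/32, 7/8, 1]
j=0: u_0=3/35 ∈ [0, 9/32) → index 0
j=1: u_1=8/35 ∈ [0, 9/32) → index 0
j=2: u_2=13/35 ∈ [9/32, 13/32) → index 1
j=3: u_3=18/35 ∈ [13/32, 5/8) → index 2
j=4: u_4=23/35 ∈ [21/32, 23/32) → index 4
j=5: u_5=4/5 ∈ [23/32, 7/8) → index 5
j=6: u_6=33/35 ∈ [7/8, 1) → index 6

0 0 1 2 4 5 6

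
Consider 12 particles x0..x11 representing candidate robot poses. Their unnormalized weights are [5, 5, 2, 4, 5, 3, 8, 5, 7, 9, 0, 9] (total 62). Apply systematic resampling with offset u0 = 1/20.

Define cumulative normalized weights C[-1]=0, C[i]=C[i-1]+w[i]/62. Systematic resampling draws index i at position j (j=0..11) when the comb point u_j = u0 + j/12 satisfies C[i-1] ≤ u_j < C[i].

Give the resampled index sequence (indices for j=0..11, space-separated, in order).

C = [5/62, 5/31, 6/31, 8/31, 21/62, 12/31, 16/31, 37/62, 22/31, 53/62, 53/62, 1]
j=0: u_0=1/20 ∈ [0, 5/62) → index 0
j=1: u_1=2/15 ∈ [5/62, 5/31) → index 1
j=2: u_2=13/60 ∈ [6/31, 8/31) → index 3
j=3: u_3=3/10 ∈ [8/31, 21/62) → index 4
j=4: u_4=23/60 ∈ [21/62, 12/31) → index 5
j=5: u_5=7/15 ∈ [12/31, 16/31) → index 6
j=6: u_6=11/20 ∈ [16/31, 37/62) → index 7
j=7: u_7=19/30 ∈ [37/62, 22/31) → index 8
j=8: u_8=43/60 ∈ [22/31, 53/62) → index 9
j=9: u_9=4/5 ∈ [22/31, 53/62) → index 9
j=10: u_10=53/60 ∈ [53/62, 1) → index 11
j=11: u_11=29/30 ∈ [53/62, 1) → index 11

0 1 3 4 5 6 7 8 9 9 11 11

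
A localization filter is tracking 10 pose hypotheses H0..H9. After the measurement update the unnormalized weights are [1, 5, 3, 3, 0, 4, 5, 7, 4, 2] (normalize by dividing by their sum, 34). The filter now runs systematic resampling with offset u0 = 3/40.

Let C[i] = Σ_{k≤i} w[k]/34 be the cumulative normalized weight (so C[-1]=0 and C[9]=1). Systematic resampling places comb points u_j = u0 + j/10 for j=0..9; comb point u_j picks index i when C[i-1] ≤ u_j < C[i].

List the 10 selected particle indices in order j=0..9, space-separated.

1 1 3 5 6 6 7 7 8 9

C = [1/34, 3/17, 9/34, 6/17, 6/17, 8/17, 21/34, 14/17, 16/17, 1]
j=0: u_0=3/40 ∈ [1/34, 3/17) → index 1
j=1: u_1=7/40 ∈ [1/34, 3/17) → index 1
j=2: u_2=11/40 ∈ [9/34, 6/17) → index 3
j=3: u_3=3/8 ∈ [6/17, 8/17) → index 5
j=4: u_4=19/40 ∈ [8/17, 21/34) → index 6
j=5: u_5=23/40 ∈ [8/17, 21/34) → index 6
j=6: u_6=27/40 ∈ [21/34, 14/17) → index 7
j=7: u_7=31/40 ∈ [21/34, 14/17) → index 7
j=8: u_8=7/8 ∈ [14/17, 16/17) → index 8
j=9: u_9=39/40 ∈ [16/17, 1) → index 9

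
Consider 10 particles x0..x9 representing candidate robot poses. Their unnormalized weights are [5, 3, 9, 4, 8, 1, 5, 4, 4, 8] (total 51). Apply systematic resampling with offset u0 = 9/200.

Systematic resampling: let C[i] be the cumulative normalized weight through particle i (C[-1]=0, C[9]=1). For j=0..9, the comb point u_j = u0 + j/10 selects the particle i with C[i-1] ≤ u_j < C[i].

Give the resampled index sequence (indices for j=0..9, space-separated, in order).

0 1 2 3 4 4 6 7 9 9

C = [5/51, 8/51, 1/3, 7/17, 29/51, 10/17, 35/51, 13/17, 43/51, 1]
j=0: u_0=9/200 ∈ [0, 5/51) → index 0
j=1: u_1=29/200 ∈ [5/51, 8/51) → index 1
j=2: u_2=49/200 ∈ [8/51, 1/3) → index 2
j=3: u_3=69/200 ∈ [1/3, 7/17) → index 3
j=4: u_4=89/200 ∈ [7/17, 29/51) → index 4
j=5: u_5=109/200 ∈ [7/17, 29/51) → index 4
j=6: u_6=129/200 ∈ [10/17, 35/51) → index 6
j=7: u_7=149/200 ∈ [35/51, 13/17) → index 7
j=8: u_8=169/200 ∈ [43/51, 1) → index 9
j=9: u_9=189/200 ∈ [43/51, 1) → index 9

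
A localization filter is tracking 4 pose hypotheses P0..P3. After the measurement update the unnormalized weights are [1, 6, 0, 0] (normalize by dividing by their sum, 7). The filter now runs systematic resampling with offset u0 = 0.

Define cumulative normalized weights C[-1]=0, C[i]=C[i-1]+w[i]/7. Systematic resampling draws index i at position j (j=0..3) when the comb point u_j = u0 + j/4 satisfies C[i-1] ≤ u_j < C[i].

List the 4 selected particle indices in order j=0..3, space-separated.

0 1 1 1

C = [1/7, 1, 1, 1]
j=0: u_0=0 ∈ [0, 1/7) → index 0
j=1: u_1=1/4 ∈ [1/7, 1) → index 1
j=2: u_2=1/2 ∈ [1/7, 1) → index 1
j=3: u_3=3/4 ∈ [1/7, 1) → index 1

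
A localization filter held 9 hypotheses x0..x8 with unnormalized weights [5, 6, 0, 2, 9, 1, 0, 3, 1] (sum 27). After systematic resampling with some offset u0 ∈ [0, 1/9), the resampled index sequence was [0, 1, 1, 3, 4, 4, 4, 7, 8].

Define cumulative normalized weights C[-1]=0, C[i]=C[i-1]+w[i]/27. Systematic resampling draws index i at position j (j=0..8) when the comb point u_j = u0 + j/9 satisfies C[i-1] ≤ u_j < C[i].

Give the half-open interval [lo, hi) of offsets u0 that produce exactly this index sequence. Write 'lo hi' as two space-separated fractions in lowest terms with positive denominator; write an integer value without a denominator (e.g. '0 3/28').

2/27 1/9

C = [5/27, 11/27, 11/27, 13/27, 22/27, 23/27, 23/27, 26/27, 1]
j=0 picked index 0: u0 ∈ [0, 5/27)
j=1 picked index 1: u0 ∈ [2/27, 8/27)
j=2 picked index 1: u0 ∈ [-1/27, 5/27)
j=3 picked index 3: u0 ∈ [2/27, 4/27)
j=4 picked index 4: u0 ∈ [1/27, 10/27)
j=5 picked index 4: u0 ∈ [-2/27, 7/27)
j=6 picked index 4: u0 ∈ [-5/27, 4/27)
j=7 picked index 7: u0 ∈ [2/27, 5/27)
j=8 picked index 8: u0 ∈ [2/27, 1/9)
intersection: [2/27, 1/9)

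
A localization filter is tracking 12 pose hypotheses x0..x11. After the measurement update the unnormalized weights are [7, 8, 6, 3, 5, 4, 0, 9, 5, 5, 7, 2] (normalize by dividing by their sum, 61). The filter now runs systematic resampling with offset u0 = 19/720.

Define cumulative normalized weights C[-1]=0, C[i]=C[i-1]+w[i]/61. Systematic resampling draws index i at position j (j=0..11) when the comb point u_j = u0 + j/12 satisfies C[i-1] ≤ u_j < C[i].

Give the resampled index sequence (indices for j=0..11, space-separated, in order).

0 0 1 2 3 4 5 7 8 9 10 10

C = [7/61, 15/61, 21/61, 24/61, 29/61, 33/61, 33/61, 42/61, 47/61, 52/61, 59/61, 1]
j=0: u_0=19/720 ∈ [0, 7/61) → index 0
j=1: u_1=79/720 ∈ [0, 7/61) → index 0
j=2: u_2=139/720 ∈ [7/61, 15/61) → index 1
j=3: u_3=199/720 ∈ [15/61, 21/61) → index 2
j=4: u_4=259/720 ∈ [21/61, 24/61) → index 3
j=5: u_5=319/720 ∈ [24/61, 29/61) → index 4
j=6: u_6=379/720 ∈ [29/61, 33/61) → index 5
j=7: u_7=439/720 ∈ [33/61, 42/61) → index 7
j=8: u_8=499/720 ∈ [42/61, 47/61) → index 8
j=9: u_9=559/720 ∈ [47/61, 52/61) → index 9
j=10: u_10=619/720 ∈ [52/61, 59/61) → index 10
j=11: u_11=679/720 ∈ [52/61, 59/61) → index 10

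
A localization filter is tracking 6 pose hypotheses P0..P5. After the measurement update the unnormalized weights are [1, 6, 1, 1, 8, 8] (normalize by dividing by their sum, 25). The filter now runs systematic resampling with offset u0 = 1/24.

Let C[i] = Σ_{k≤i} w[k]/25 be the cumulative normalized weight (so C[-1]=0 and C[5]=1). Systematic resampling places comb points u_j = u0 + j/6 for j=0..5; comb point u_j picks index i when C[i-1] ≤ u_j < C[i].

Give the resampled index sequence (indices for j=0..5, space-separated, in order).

C = [1/25, 7/25, 8/25, 9/25, 17/25, 1]
j=0: u_0=1/24 ∈ [1/25, 7/25) → index 1
j=1: u_1=5/24 ∈ [1/25, 7/25) → index 1
j=2: u_2=3/8 ∈ [9/25, 17/25) → index 4
j=3: u_3=13/24 ∈ [9/25, 17/25) → index 4
j=4: u_4=17/24 ∈ [17/25, 1) → index 5
j=5: u_5=7/8 ∈ [17/25, 1) → index 5

1 1 4 4 5 5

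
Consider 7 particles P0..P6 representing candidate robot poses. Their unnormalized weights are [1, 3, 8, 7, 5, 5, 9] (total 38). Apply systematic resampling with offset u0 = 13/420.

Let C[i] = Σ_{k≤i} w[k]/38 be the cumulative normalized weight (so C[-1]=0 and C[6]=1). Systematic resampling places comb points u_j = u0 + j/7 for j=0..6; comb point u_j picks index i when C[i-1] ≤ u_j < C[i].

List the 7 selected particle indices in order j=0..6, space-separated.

1 2 3 3 4 5 6

C = [1/38, 2/19, 6/19, 1/2, 12/19, 29/38, 1]
j=0: u_0=13/420 ∈ [1/38, 2/19) → index 1
j=1: u_1=73/420 ∈ [2/19, 6/19) → index 2
j=2: u_2=19/60 ∈ [6/19, 1/2) → index 3
j=3: u_3=193/420 ∈ [6/19, 1/2) → index 3
j=4: u_4=253/420 ∈ [1/2, 12/19) → index 4
j=5: u_5=313/420 ∈ [12/19, 29/38) → index 5
j=6: u_6=373/420 ∈ [29/38, 1) → index 6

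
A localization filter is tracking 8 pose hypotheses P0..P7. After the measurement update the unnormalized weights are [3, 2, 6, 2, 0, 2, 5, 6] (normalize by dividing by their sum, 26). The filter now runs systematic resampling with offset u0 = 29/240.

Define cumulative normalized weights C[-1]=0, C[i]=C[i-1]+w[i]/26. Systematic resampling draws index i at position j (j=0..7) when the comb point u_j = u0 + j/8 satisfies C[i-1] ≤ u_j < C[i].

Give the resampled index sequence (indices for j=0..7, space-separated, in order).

1 2 2 3 6 6 7 7

C = [3/26, 5/26, 11/26, 1/2, 1/2, 15/26, 10/13, 1]
j=0: u_0=29/240 ∈ [3/26, 5/26) → index 1
j=1: u_1=59/240 ∈ [5/26, 11/26) → index 2
j=2: u_2=89/240 ∈ [5/26, 11/26) → index 2
j=3: u_3=119/240 ∈ [11/26, 1/2) → index 3
j=4: u_4=149/240 ∈ [15/26, 10/13) → index 6
j=5: u_5=179/240 ∈ [15/26, 10/13) → index 6
j=6: u_6=209/240 ∈ [10/13, 1) → index 7
j=7: u_7=239/240 ∈ [10/13, 1) → index 7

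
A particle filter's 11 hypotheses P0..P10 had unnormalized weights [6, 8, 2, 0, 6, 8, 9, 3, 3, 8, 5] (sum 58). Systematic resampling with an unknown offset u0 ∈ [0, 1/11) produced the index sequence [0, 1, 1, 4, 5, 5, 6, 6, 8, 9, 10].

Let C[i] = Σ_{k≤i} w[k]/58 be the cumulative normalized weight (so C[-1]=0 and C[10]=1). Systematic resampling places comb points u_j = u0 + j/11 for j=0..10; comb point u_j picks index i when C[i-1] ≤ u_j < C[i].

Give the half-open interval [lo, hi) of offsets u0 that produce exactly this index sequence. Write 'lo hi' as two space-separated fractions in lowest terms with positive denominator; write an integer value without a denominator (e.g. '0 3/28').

5/319 23/638

C = [3/29, 7/29, 8/29, 8/29, 11/29, 15/29, 39/58, 21/29, 45/58, 53/58, 1]
j=0 picked index 0: u0 ∈ [0, 3/29)
j=1 picked index 1: u0 ∈ [4/319, 48/319)
j=2 picked index 1: u0 ∈ [-25/319, 19/319)
j=3 picked index 4: u0 ∈ [1/319, 34/319)
j=4 picked index 5: u0 ∈ [5/319, 49/319)
j=5 picked index 5: u0 ∈ [-24/319, 20/319)
j=6 picked index 6: u0 ∈ [-9/319, 81/638)
j=7 picked index 6: u0 ∈ [-38/319, 23/638)
j=8 picked index 8: u0 ∈ [-1/319, 31/638)
j=9 picked index 9: u0 ∈ [-27/638, 61/638)
j=10 picked index 10: u0 ∈ [3/638, 1/11)
intersection: [5/319, 23/638)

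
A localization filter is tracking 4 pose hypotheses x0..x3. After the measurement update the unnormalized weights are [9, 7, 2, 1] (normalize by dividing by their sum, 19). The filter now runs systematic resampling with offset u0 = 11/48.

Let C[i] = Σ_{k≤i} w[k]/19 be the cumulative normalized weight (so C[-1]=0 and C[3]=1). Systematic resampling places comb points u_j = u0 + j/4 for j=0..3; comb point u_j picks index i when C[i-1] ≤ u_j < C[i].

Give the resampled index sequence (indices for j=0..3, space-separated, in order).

C = [9/19, 16/19, 18/19, 1]
j=0: u_0=11/48 ∈ [0, 9/19) → index 0
j=1: u_1=23/48 ∈ [9/19, 16/19) → index 1
j=2: u_2=35/48 ∈ [9/19, 16/19) → index 1
j=3: u_3=47/48 ∈ [18/19, 1) → index 3

0 1 1 3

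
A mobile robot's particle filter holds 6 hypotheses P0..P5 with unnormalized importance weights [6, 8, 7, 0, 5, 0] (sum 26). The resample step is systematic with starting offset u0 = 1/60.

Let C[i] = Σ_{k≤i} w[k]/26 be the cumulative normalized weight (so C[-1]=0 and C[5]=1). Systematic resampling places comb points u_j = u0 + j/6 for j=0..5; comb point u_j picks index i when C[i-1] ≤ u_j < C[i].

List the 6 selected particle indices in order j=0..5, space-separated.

0 0 1 1 2 4

C = [3/13, 7/13, 21/26, 21/26, 1, 1]
j=0: u_0=1/60 ∈ [0, 3/13) → index 0
j=1: u_1=11/60 ∈ [0, 3/13) → index 0
j=2: u_2=7/20 ∈ [3/13, 7/13) → index 1
j=3: u_3=31/60 ∈ [3/13, 7/13) → index 1
j=4: u_4=41/60 ∈ [7/13, 21/26) → index 2
j=5: u_5=17/20 ∈ [21/26, 1) → index 4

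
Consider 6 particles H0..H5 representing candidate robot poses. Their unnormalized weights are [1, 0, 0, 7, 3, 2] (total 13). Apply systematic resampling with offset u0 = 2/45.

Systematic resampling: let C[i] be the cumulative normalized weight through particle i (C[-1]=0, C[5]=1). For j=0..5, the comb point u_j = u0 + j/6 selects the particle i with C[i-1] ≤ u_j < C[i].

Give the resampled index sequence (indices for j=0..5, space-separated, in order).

C = [1/13, 1/13, 1/13, 8/13, 11/13, 1]
j=0: u_0=2/45 ∈ [0, 1/13) → index 0
j=1: u_1=19/90 ∈ [1/13, 8/13) → index 3
j=2: u_2=17/45 ∈ [1/13, 8/13) → index 3
j=3: u_3=49/90 ∈ [1/13, 8/13) → index 3
j=4: u_4=32/45 ∈ [8/13, 11/13) → index 4
j=5: u_5=79/90 ∈ [11/13, 1) → index 5

0 3 3 3 4 5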